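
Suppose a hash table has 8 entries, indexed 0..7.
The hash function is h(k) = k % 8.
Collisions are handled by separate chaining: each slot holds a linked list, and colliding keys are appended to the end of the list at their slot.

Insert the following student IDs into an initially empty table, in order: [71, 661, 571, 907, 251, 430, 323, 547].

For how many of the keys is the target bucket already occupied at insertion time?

Insert 71: h=7, bucket 7 empty → new chain.
Insert 661: h=5, bucket 5 empty → new chain.
Insert 571: h=3, bucket 3 empty → new chain.
Insert 907: h=3, bucket 3 nonempty → append to chain.
Insert 251: h=3, bucket 3 nonempty → append to chain.
Insert 430: h=6, bucket 6 empty → new chain.
Insert 323: h=3, bucket 3 nonempty → append to chain.
Insert 547: h=3, bucket 3 nonempty → append to chain.
Final buckets:
0: .
1: .
2: .
3: 571 -> 907 -> 251 -> 323 -> 547
4: .
5: 661
6: 430
7: 71

4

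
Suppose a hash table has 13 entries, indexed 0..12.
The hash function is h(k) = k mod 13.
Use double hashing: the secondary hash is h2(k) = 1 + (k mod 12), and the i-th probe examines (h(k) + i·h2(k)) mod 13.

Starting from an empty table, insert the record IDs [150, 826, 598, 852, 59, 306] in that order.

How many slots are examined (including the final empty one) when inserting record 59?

2

150 hashes to 7; slot 7 is free -> place at 7.
826 hashes to 7, h2=11; 7 taken -> place at 5.
598 hashes to 0; slot 0 is free -> place at 0.
852 hashes to 7, h2=1; 7 taken -> place at 8.
59 hashes to 7, h2=12; 7 taken -> place at 6.
306 hashes to 7, h2=7; 7 taken -> place at 1.
Table: [598, 306, ., ., ., 826, 59, 150, 852, ., ., ., .]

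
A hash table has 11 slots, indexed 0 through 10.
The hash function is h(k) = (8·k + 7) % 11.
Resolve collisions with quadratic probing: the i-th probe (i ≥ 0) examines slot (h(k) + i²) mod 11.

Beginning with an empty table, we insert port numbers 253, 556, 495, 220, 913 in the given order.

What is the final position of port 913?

1

253: h=7 -> slot 7
556: h=0 -> slot 0
495: h=7, probe 7,8 -> slot 8
220: h=7, probe 7,8,0,5 -> slot 5
913: h=7, probe 7,8,0,5,1 -> slot 1
Table: [556, 913, —, —, —, 220, —, 253, 495, —, —]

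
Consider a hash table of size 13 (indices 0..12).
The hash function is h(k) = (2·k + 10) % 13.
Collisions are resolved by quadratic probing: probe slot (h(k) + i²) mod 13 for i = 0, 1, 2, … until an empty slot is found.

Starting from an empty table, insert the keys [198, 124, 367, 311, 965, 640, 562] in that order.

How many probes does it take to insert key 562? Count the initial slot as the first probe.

5

198: h=3 → slot 3
124: h=11 → slot 11
367: h=3, probe 3,4 → slot 4
311: h=8 → slot 8
965: h=3, probe 3,4,7 → slot 7
640: h=3, probe 3,4,7,12 → slot 12
562: h=3, probe 3,4,7,12,6 → slot 6
Table: [., ., ., 198, 367, ., 562, 965, 311, ., ., 124, 640]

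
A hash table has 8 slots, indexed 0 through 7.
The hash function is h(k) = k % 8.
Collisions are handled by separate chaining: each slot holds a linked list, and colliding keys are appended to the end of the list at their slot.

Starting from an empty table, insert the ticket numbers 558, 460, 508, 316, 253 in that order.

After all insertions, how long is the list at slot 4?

3

Insert 558: h=6, bucket 6 empty -> new chain.
Insert 460: h=4, bucket 4 empty -> new chain.
Insert 508: h=4, bucket 4 nonempty -> append to chain.
Insert 316: h=4, bucket 4 nonempty -> append to chain.
Insert 253: h=5, bucket 5 empty -> new chain.
Final buckets:
0: -
1: -
2: -
3: -
4: 460 -> 508 -> 316
5: 253
6: 558
7: -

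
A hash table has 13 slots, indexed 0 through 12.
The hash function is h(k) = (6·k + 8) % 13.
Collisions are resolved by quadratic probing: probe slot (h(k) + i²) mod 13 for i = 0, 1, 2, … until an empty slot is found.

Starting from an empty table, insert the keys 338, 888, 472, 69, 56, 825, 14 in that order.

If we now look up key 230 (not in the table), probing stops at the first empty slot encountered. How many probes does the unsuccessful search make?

2

338: h=8 => slot 8
888: h=6 => slot 6
472: h=6, probe 6,7 => slot 7
69: h=6, probe 6,7,10 => slot 10
56: h=6, probe 6,7,10,2 => slot 2
825: h=5 => slot 5
14: h=1 => slot 1
Table: [_, 14, 56, _, _, 825, 888, 472, 338, _, 69, _, _]
Lookup 230: h=10, probe 10,11 → slot 11 empty, not found.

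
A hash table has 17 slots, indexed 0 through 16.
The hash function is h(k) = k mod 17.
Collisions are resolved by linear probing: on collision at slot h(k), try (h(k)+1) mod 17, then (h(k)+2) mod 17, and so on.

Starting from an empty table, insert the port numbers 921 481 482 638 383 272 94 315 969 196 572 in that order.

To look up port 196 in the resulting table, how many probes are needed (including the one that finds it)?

5

921 hashes to 3; slot 3 is free → place at 3.
481 hashes to 5; slot 5 is free → place at 5.
482 hashes to 6; slot 6 is free → place at 6.
638 hashes to 9; slot 9 is free → place at 9.
383 hashes to 9; 9 taken → place at 10.
272 hashes to 0; slot 0 is free → place at 0.
94 hashes to 9; 9,10 taken → place at 11.
315 hashes to 9; 9,10,11 taken → place at 12.
969 hashes to 0; 0 taken → place at 1.
196 hashes to 9; 9,10,11,12 taken → place at 13.
572 hashes to 11; 11,12,13 taken → place at 14.
Table: [272, 969, ∅, 921, ∅, 481, 482, ∅, ∅, 638, 383, 94, 315, 196, 572, ∅, ∅]
Lookup 196: h=9, probe 9,10,11,12,13 → found at 13.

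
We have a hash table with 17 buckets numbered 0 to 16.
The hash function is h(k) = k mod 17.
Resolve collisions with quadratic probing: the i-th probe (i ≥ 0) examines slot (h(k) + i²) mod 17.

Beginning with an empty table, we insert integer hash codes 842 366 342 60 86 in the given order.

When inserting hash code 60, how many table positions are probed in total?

3

Insert 842: h=9, slot 9 empty => index 9.
Insert 366: h=9, slot 9 occupied => index 10.
Insert 342: h=2, slot 2 empty => index 2.
Insert 60: h=9, slots 9,10 occupied => index 13.
Insert 86: h=1, slot 1 empty => index 1.
Table: [-, 86, 342, -, -, -, -, -, -, 842, 366, -, -, 60, -, -, -]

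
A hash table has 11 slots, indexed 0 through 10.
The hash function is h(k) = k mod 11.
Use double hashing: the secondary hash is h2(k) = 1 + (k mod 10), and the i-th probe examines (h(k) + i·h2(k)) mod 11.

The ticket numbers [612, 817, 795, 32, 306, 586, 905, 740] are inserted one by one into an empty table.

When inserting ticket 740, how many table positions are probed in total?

6

612: h=7 -> slot 7
817: h=3 -> slot 3
795: h=3, h2=6, probe 3,9 -> slot 9
32: h=10 -> slot 10
306: h=9, h2=7, probe 9,5 -> slot 5
586: h=3, h2=7, probe 3,10,6 -> slot 6
905: h=3, h2=6, probe 3,9,4 -> slot 4
740: h=3, h2=1, probe 3,4,5,6,7,8 -> slot 8
Table: [-, -, -, 817, 905, 306, 586, 612, 740, 795, 32]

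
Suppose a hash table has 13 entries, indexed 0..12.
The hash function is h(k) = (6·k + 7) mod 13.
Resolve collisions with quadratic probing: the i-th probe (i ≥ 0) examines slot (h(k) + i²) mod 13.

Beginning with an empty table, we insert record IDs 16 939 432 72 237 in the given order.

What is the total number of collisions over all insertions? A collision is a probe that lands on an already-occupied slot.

16 hashes to 12; slot 12 is free -> place at 12.
939 hashes to 12; 12 taken -> place at 0.
432 hashes to 12; 12,0 taken -> place at 3.
72 hashes to 10; slot 10 is free -> place at 10.
237 hashes to 12; 12,0,3 taken -> place at 8.
Table: [939, _, _, 432, _, _, _, _, 237, _, 72, _, 16]

6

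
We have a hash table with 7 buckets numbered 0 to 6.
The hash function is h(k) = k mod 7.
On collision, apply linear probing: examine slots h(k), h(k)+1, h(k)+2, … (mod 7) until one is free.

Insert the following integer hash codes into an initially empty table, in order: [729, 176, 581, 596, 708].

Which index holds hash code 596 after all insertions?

729 hashes to 1; slot 1 is free -> place at 1.
176 hashes to 1; 1 taken -> place at 2.
581 hashes to 0; slot 0 is free -> place at 0.
596 hashes to 1; 1,2 taken -> place at 3.
708 hashes to 1; 1,2,3 taken -> place at 4.
Table: [581, 729, 176, 596, 708, —, —]

3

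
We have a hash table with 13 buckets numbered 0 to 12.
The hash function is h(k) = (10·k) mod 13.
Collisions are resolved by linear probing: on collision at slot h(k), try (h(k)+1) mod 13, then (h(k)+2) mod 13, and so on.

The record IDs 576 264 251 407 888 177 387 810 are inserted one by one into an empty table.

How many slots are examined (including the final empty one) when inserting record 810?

7

Insert 576: h=1, slot 1 empty => index 1.
Insert 264: h=1, slot 1 occupied => index 2.
Insert 251: h=1, slots 1,2 occupied => index 3.
Insert 407: h=1, slots 1,2,3 occupied => index 4.
Insert 888: h=1, slots 1,2,3,4 occupied => index 5.
Insert 177: h=2, slots 2,3,4,5 occupied => index 6.
Insert 387: h=9, slot 9 empty => index 9.
Insert 810: h=1, slots 1,2,3,4,5,6 occupied => index 7.
Table: [_, 576, 264, 251, 407, 888, 177, 810, _, 387, _, _, _]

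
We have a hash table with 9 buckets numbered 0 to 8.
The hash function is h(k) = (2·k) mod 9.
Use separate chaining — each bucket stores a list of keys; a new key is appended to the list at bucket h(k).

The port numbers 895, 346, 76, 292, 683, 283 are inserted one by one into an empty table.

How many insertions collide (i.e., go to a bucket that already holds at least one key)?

4

895 → bucket 8
346 → bucket 8 (collision)
76 → bucket 8 (collision)
292 → bucket 8 (collision)
683 → bucket 7
283 → bucket 8 (collision)
Final buckets:
0: -
1: -
2: -
3: -
4: -
5: -
6: -
7: 683
8: 895 -> 346 -> 76 -> 292 -> 283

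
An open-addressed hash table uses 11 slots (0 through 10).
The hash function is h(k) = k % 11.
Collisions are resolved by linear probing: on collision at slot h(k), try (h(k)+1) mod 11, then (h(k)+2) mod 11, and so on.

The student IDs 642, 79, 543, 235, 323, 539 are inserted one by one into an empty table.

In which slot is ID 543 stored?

642 hashes to 4; slot 4 is free -> place at 4.
79 hashes to 2; slot 2 is free -> place at 2.
543 hashes to 4; 4 taken -> place at 5.
235 hashes to 4; 4,5 taken -> place at 6.
323 hashes to 4; 4,5,6 taken -> place at 7.
539 hashes to 0; slot 0 is free -> place at 0.
Table: [539, -, 79, -, 642, 543, 235, 323, -, -, -]

5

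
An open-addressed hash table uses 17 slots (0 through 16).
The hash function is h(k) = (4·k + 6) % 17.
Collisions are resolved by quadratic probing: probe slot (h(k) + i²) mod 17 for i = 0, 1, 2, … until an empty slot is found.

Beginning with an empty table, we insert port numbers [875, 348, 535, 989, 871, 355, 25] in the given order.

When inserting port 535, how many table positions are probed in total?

Insert 875: h=4, slot 4 empty -> index 4.
Insert 348: h=4, slot 4 occupied -> index 5.
Insert 535: h=4, slots 4,5 occupied -> index 8.
Insert 989: h=1, slot 1 empty -> index 1.
Insert 871: h=5, slot 5 occupied -> index 6.
Insert 355: h=15, slot 15 empty -> index 15.
Insert 25: h=4, slots 4,5,8 occupied -> index 13.
Table: [∅, 989, ∅, ∅, 875, 348, 871, ∅, 535, ∅, ∅, ∅, ∅, 25, ∅, 355, ∅]

3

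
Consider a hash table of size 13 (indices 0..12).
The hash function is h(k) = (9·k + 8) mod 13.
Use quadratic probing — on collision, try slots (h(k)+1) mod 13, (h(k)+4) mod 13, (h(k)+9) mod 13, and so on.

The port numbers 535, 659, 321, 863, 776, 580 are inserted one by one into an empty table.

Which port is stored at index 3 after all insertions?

Insert 535: h=0, slot 0 empty → index 0.
Insert 659: h=11, slot 11 empty → index 11.
Insert 321: h=11, slot 11 occupied → index 12.
Insert 863: h=1, slot 1 empty → index 1.
Insert 776: h=11, slots 11,12 occupied → index 2.
Insert 580: h=2, slot 2 occupied → index 3.
Table: [535, 863, 776, 580, ., ., ., ., ., ., ., 659, 321]

580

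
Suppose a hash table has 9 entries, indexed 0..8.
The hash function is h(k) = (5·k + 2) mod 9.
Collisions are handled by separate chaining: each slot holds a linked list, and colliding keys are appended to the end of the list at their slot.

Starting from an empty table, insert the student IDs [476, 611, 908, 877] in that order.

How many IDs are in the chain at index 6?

3

476 → bucket 6
611 → bucket 6 (collision)
908 → bucket 6 (collision)
877 → bucket 4
Final buckets:
0: -
1: -
2: -
3: -
4: 877
5: -
6: 476 -> 611 -> 908
7: -
8: -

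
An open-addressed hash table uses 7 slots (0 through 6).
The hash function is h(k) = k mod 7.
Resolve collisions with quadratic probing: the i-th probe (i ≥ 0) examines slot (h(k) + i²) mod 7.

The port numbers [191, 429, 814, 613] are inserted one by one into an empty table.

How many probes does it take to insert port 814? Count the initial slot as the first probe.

Insert 191: h=2, slot 2 empty → index 2.
Insert 429: h=2, slot 2 occupied → index 3.
Insert 814: h=2, slots 2,3 occupied → index 6.
Insert 613: h=4, slot 4 empty → index 4.
Table: [—, —, 191, 429, 613, —, 814]

3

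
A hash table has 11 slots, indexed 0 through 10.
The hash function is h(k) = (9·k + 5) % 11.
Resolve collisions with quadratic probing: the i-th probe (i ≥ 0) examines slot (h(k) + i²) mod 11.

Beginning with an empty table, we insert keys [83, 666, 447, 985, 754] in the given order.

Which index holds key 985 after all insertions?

8

Insert 83: h=4, slot 4 empty => index 4.
Insert 666: h=4, slot 4 occupied => index 5.
Insert 447: h=2, slot 2 empty => index 2.
Insert 985: h=4, slots 4,5 occupied => index 8.
Insert 754: h=4, slots 4,5,8,2 occupied => index 9.
Table: [∅, ∅, 447, ∅, 83, 666, ∅, ∅, 985, 754, ∅]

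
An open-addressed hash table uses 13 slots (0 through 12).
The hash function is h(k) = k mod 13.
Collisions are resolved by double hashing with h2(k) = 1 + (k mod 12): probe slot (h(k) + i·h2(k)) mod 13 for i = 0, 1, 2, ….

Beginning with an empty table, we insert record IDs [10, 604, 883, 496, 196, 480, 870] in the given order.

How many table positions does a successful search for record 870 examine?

4

Insert 10: h=10, slot 10 empty -> index 10.
Insert 604: h=6, slot 6 empty -> index 6.
Insert 883: h=12, slot 12 empty -> index 12.
Insert 496: h=2, slot 2 empty -> index 2.
Insert 196: h=1, slot 1 empty -> index 1.
Insert 480: h=12, h2=1, slot 12 occupied -> index 0.
Insert 870: h=12, h2=7, slots 12,6,0 occupied -> index 7.
Table: [480, 196, 496, ∅, ∅, ∅, 604, 870, ∅, ∅, 10, ∅, 883]
Lookup 870: h=12, h2=7, probe 12,6,0,7 → found at 7.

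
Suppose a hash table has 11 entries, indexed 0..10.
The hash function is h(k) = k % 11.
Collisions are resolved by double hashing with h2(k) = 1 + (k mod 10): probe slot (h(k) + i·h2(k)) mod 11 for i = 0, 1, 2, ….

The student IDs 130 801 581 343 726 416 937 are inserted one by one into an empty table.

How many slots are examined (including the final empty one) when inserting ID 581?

130: h=9 => slot 9
801: h=9, h2=2, probe 9,0 => slot 0
581: h=9, h2=2, probe 9,0,2 => slot 2
343: h=2, h2=4, probe 2,6 => slot 6
726: h=0, h2=7, probe 0,7 => slot 7
416: h=9, h2=7, probe 9,5 => slot 5
937: h=2, h2=8, probe 2,10 => slot 10
Table: [801, _, 581, _, _, 416, 343, 726, _, 130, 937]

3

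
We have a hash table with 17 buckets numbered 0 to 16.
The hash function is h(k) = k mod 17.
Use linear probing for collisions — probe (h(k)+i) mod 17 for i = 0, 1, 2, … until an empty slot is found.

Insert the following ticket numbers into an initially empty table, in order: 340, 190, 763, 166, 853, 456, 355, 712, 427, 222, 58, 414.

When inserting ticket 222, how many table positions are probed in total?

5

340: h=0 → slot 0
190: h=3 → slot 3
763: h=15 → slot 15
166: h=13 → slot 13
853: h=3, probe 3,4 → slot 4
456: h=14 → slot 14
355: h=15, probe 15,16 → slot 16
712: h=15, probe 15,16,0,1 → slot 1
427: h=2 → slot 2
222: h=1, probe 1,2,3,4,5 → slot 5
58: h=7 → slot 7
414: h=6 → slot 6
Table: [340, 712, 427, 190, 853, 222, 414, 58, _, _, _, _, _, 166, 456, 763, 355]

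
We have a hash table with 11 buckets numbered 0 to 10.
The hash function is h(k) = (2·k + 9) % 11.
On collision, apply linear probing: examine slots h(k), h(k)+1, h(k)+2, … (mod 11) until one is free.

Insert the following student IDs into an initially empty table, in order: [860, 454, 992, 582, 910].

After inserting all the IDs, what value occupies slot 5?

Insert 860: h=2, slot 2 empty → index 2.
Insert 454: h=4, slot 4 empty → index 4.
Insert 992: h=2, slot 2 occupied → index 3.
Insert 582: h=7, slot 7 empty → index 7.
Insert 910: h=3, slots 3,4 occupied → index 5.
Table: [., ., 860, 992, 454, 910, ., 582, ., ., .]

910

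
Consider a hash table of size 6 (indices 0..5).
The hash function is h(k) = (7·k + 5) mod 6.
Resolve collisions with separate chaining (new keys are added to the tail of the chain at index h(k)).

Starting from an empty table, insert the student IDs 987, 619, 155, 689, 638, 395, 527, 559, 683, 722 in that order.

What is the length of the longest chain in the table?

5

Insert 987: h=2, bucket 2 empty → new chain.
Insert 619: h=0, bucket 0 empty → new chain.
Insert 155: h=4, bucket 4 empty → new chain.
Insert 689: h=4, bucket 4 nonempty → append to chain.
Insert 638: h=1, bucket 1 empty → new chain.
Insert 395: h=4, bucket 4 nonempty → append to chain.
Insert 527: h=4, bucket 4 nonempty → append to chain.
Insert 559: h=0, bucket 0 nonempty → append to chain.
Insert 683: h=4, bucket 4 nonempty → append to chain.
Insert 722: h=1, bucket 1 nonempty → append to chain.
Final buckets:
0: 619 -> 559
1: 638 -> 722
2: 987
3: ∅
4: 155 -> 689 -> 395 -> 527 -> 683
5: ∅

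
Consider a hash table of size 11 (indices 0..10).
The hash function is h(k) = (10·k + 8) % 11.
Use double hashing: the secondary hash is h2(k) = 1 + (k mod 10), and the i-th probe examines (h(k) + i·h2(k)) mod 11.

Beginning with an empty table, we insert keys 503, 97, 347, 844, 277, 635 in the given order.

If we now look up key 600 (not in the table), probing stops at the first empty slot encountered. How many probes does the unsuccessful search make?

2

Insert 503: h=0, slot 0 empty -> index 0.
Insert 97: h=10, slot 10 empty -> index 10.
Insert 347: h=2, slot 2 empty -> index 2.
Insert 844: h=0, h2=5, slot 0 occupied -> index 5.
Insert 277: h=6, slot 6 empty -> index 6.
Insert 635: h=0, h2=6, slots 0,6 occupied -> index 1.
Table: [503, 635, 347, -, -, 844, 277, -, -, -, 97]
Lookup 600: h=2, h2=1, probe 2,3 → slot 3 empty, not found.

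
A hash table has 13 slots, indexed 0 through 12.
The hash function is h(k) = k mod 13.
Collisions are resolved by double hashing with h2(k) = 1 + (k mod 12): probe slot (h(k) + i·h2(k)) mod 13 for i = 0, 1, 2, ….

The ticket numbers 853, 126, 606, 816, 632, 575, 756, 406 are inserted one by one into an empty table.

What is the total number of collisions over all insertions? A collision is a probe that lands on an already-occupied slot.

Insert 853: h=8, slot 8 empty → index 8.
Insert 126: h=9, slot 9 empty → index 9.
Insert 606: h=8, h2=7, slot 8 occupied → index 2.
Insert 816: h=10, slot 10 empty → index 10.
Insert 632: h=8, h2=9, slot 8 occupied → index 4.
Insert 575: h=3, slot 3 empty → index 3.
Insert 756: h=2, h2=1, slots 2,3,4 occupied → index 5.
Insert 406: h=3, h2=11, slot 3 occupied → index 1.
Table: [., 406, 606, 575, 632, 756, ., ., 853, 126, 816, ., .]

6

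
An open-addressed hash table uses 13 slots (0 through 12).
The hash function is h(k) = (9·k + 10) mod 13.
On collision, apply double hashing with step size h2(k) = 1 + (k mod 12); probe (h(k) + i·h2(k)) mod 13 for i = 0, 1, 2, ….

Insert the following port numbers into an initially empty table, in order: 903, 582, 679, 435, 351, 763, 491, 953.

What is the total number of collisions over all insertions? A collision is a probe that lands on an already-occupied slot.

2

903 hashes to 12; slot 12 is free => place at 12.
582 hashes to 9; slot 9 is free => place at 9.
679 hashes to 11; slot 11 is free => place at 11.
435 hashes to 12, h2=4; 12 taken => place at 3.
351 hashes to 10; slot 10 is free => place at 10.
763 hashes to 0; slot 0 is free => place at 0.
491 hashes to 9, h2=12; 9 taken => place at 8.
953 hashes to 7; slot 7 is free => place at 7.
Table: [763, ∅, ∅, 435, ∅, ∅, ∅, 953, 491, 582, 351, 679, 903]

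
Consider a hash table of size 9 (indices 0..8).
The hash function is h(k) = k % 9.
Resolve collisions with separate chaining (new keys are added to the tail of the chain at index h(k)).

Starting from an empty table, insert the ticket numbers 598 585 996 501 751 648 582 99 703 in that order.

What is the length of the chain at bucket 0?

3

598 -> bucket 4
585 -> bucket 0
996 -> bucket 6
501 -> bucket 6 (collision)
751 -> bucket 4 (collision)
648 -> bucket 0 (collision)
582 -> bucket 6 (collision)
99 -> bucket 0 (collision)
703 -> bucket 1
Final buckets:
0: 585 -> 648 -> 99
1: 703
2: .
3: .
4: 598 -> 751
5: .
6: 996 -> 501 -> 582
7: .
8: .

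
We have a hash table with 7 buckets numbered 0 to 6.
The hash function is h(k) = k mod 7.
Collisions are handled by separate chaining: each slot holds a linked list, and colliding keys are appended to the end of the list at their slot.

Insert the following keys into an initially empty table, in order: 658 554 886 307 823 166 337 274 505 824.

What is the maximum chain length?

4

658 -> bucket 0
554 -> bucket 1
886 -> bucket 4
307 -> bucket 6
823 -> bucket 4 (collision)
166 -> bucket 5
337 -> bucket 1 (collision)
274 -> bucket 1 (collision)
505 -> bucket 1 (collision)
824 -> bucket 5 (collision)
Final buckets:
0: 658
1: 554 -> 337 -> 274 -> 505
2: _
3: _
4: 886 -> 823
5: 166 -> 824
6: 307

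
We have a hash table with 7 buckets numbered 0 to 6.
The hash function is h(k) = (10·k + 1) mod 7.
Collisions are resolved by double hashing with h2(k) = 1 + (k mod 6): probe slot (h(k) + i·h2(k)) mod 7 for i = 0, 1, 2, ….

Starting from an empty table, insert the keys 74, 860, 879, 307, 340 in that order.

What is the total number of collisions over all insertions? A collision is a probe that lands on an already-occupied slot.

74 hashes to 6; slot 6 is free => place at 6.
860 hashes to 5; slot 5 is free => place at 5.
879 hashes to 6, h2=4; 6 taken => place at 3.
307 hashes to 5, h2=2; 5 taken => place at 0.
340 hashes to 6, h2=5; 6 taken => place at 4.
Table: [307, ., ., 879, 340, 860, 74]

3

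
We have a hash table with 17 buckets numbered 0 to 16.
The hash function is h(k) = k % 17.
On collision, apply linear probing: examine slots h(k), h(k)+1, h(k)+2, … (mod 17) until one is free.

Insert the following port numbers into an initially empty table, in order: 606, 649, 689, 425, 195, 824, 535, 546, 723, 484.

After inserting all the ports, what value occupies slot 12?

606 hashes to 11; slot 11 is free → place at 11.
649 hashes to 3; slot 3 is free → place at 3.
689 hashes to 9; slot 9 is free → place at 9.
425 hashes to 0; slot 0 is free → place at 0.
195 hashes to 8; slot 8 is free → place at 8.
824 hashes to 8; 8,9 taken → place at 10.
535 hashes to 8; 8,9,10,11 taken → place at 12.
546 hashes to 2; slot 2 is free → place at 2.
723 hashes to 9; 9,10,11,12 taken → place at 13.
484 hashes to 8; 8,9,10,11,12,13 taken → place at 14.
Table: [425, _, 546, 649, _, _, _, _, 195, 689, 824, 606, 535, 723, 484, _, _]

535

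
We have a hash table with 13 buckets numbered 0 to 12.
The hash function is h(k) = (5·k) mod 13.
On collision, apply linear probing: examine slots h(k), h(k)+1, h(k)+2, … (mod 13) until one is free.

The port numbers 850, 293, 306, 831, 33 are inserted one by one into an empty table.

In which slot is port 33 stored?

Insert 850: h=12, slot 12 empty → index 12.
Insert 293: h=9, slot 9 empty → index 9.
Insert 306: h=9, slot 9 occupied → index 10.
Insert 831: h=8, slot 8 empty → index 8.
Insert 33: h=9, slots 9,10 occupied → index 11.
Table: [∅, ∅, ∅, ∅, ∅, ∅, ∅, ∅, 831, 293, 306, 33, 850]

11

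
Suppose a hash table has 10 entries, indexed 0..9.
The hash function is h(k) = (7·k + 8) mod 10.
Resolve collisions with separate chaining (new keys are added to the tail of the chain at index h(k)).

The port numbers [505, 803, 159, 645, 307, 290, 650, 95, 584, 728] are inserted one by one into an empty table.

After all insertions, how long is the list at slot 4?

1

Insert 505: h=3, bucket 3 empty → new chain.
Insert 803: h=9, bucket 9 empty → new chain.
Insert 159: h=1, bucket 1 empty → new chain.
Insert 645: h=3, bucket 3 nonempty → append to chain.
Insert 307: h=7, bucket 7 empty → new chain.
Insert 290: h=8, bucket 8 empty → new chain.
Insert 650: h=8, bucket 8 nonempty → append to chain.
Insert 95: h=3, bucket 3 nonempty → append to chain.
Insert 584: h=6, bucket 6 empty → new chain.
Insert 728: h=4, bucket 4 empty → new chain.
Final buckets:
0: -
1: 159
2: -
3: 505 -> 645 -> 95
4: 728
5: -
6: 584
7: 307
8: 290 -> 650
9: 803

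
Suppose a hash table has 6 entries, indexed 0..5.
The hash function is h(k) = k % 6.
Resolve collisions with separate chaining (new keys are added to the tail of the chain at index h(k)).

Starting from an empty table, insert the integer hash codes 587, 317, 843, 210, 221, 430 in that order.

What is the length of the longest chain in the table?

3

587 -> bucket 5
317 -> bucket 5 (collision)
843 -> bucket 3
210 -> bucket 0
221 -> bucket 5 (collision)
430 -> bucket 4
Final buckets:
0: 210
1: ∅
2: ∅
3: 843
4: 430
5: 587 -> 317 -> 221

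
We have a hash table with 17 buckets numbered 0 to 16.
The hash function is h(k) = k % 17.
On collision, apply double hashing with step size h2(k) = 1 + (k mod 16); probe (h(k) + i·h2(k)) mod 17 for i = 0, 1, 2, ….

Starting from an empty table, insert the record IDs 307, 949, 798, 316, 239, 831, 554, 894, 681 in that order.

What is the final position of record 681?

307 hashes to 1; slot 1 is free -> place at 1.
949 hashes to 14; slot 14 is free -> place at 14.
798 hashes to 16; slot 16 is free -> place at 16.
316 hashes to 10; slot 10 is free -> place at 10.
239 hashes to 1, h2=16; 1 taken -> place at 0.
831 hashes to 15; slot 15 is free -> place at 15.
554 hashes to 10, h2=11; 10 taken -> place at 4.
894 hashes to 10, h2=15; 10 taken -> place at 8.
681 hashes to 1, h2=10; 1 taken -> place at 11.
Table: [239, 307, -, -, 554, -, -, -, 894, -, 316, 681, -, -, 949, 831, 798]

11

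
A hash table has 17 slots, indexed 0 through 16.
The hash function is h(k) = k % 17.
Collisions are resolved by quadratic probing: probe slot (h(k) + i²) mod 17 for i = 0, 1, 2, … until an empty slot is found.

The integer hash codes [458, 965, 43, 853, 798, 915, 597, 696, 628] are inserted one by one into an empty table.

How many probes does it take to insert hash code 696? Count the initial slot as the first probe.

458: h=16 -> slot 16
965: h=13 -> slot 13
43: h=9 -> slot 9
853: h=3 -> slot 3
798: h=16, probe 16,0 -> slot 0
915: h=14 -> slot 14
597: h=2 -> slot 2
696: h=16, probe 16,0,3,8 -> slot 8
628: h=16, probe 16,0,3,8,15 -> slot 15
Table: [798, ∅, 597, 853, ∅, ∅, ∅, ∅, 696, 43, ∅, ∅, ∅, 965, 915, 628, 458]

4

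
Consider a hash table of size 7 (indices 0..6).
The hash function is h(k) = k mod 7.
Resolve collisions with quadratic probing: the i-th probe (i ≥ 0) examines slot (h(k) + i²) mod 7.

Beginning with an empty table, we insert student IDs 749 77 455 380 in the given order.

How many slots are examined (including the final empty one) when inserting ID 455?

749 hashes to 0; slot 0 is free => place at 0.
77 hashes to 0; 0 taken => place at 1.
455 hashes to 0; 0,1 taken => place at 4.
380 hashes to 2; slot 2 is free => place at 2.
Table: [749, 77, 380, _, 455, _, _]

3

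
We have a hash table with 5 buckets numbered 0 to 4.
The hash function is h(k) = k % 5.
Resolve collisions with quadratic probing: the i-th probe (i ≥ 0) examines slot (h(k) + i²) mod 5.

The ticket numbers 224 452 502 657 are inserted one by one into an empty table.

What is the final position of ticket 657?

Insert 224: h=4, slot 4 empty → index 4.
Insert 452: h=2, slot 2 empty → index 2.
Insert 502: h=2, slot 2 occupied → index 3.
Insert 657: h=2, slots 2,3 occupied → index 1.
Table: [∅, 657, 452, 502, 224]

1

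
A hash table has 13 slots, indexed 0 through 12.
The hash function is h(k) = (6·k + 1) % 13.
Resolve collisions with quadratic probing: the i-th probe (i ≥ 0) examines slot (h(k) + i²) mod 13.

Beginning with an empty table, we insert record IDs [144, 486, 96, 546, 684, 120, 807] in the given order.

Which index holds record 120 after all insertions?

2

144 hashes to 7; slot 7 is free -> place at 7.
486 hashes to 5; slot 5 is free -> place at 5.
96 hashes to 5; 5 taken -> place at 6.
546 hashes to 1; slot 1 is free -> place at 1.
684 hashes to 10; slot 10 is free -> place at 10.
120 hashes to 6; 6,7,10 taken -> place at 2.
807 hashes to 7; 7 taken -> place at 8.
Table: [∅, 546, 120, ∅, ∅, 486, 96, 144, 807, ∅, 684, ∅, ∅]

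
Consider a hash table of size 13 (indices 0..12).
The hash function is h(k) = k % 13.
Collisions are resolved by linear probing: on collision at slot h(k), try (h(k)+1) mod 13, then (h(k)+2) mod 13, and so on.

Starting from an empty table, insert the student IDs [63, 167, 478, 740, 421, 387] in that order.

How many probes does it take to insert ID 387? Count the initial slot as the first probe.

5

63 hashes to 11; slot 11 is free -> place at 11.
167 hashes to 11; 11 taken -> place at 12.
478 hashes to 10; slot 10 is free -> place at 10.
740 hashes to 12; 12 taken -> place at 0.
421 hashes to 5; slot 5 is free -> place at 5.
387 hashes to 10; 10,11,12,0 taken -> place at 1.
Table: [740, 387, _, _, _, 421, _, _, _, _, 478, 63, 167]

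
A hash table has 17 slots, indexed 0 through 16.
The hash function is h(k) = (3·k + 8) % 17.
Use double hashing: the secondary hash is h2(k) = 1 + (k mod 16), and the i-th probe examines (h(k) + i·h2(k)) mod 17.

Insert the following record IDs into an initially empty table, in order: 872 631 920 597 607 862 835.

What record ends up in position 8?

862

872 hashes to 6; slot 6 is free -> place at 6.
631 hashes to 14; slot 14 is free -> place at 14.
920 hashes to 14, h2=9; 14,6 taken -> place at 15.
597 hashes to 14, h2=6; 14 taken -> place at 3.
607 hashes to 10; slot 10 is free -> place at 10.
862 hashes to 10, h2=15; 10 taken -> place at 8.
835 hashes to 14, h2=4; 14 taken -> place at 1.
Table: [., 835, ., 597, ., ., 872, ., 862, ., 607, ., ., ., 631, 920, .]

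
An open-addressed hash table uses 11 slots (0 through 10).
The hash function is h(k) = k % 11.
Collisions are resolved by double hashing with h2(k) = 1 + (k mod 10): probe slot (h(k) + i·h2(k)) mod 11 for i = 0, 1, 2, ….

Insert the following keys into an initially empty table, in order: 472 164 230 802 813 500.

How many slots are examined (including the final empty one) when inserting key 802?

2

472: h=10 -> slot 10
164: h=10, h2=5, probe 10,4 -> slot 4
230: h=10, h2=1, probe 10,0 -> slot 0
802: h=10, h2=3, probe 10,2 -> slot 2
813: h=10, h2=4, probe 10,3 -> slot 3
500: h=5 -> slot 5
Table: [230, _, 802, 813, 164, 500, _, _, _, _, 472]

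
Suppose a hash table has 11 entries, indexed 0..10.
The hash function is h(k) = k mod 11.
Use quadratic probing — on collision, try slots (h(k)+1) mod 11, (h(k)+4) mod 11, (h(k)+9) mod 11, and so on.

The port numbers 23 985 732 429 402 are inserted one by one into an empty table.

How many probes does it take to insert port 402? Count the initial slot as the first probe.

3

23 hashes to 1; slot 1 is free → place at 1.
985 hashes to 6; slot 6 is free → place at 6.
732 hashes to 6; 6 taken → place at 7.
429 hashes to 0; slot 0 is free → place at 0.
402 hashes to 6; 6,7 taken → place at 10.
Table: [429, 23, _, _, _, _, 985, 732, _, _, 402]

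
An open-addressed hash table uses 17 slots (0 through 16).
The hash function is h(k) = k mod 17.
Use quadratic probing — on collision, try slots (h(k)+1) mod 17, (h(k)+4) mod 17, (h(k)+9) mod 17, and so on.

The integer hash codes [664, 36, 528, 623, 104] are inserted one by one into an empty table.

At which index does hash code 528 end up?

664 hashes to 1; slot 1 is free -> place at 1.
36 hashes to 2; slot 2 is free -> place at 2.
528 hashes to 1; 1,2 taken -> place at 5.
623 hashes to 11; slot 11 is free -> place at 11.
104 hashes to 2; 2 taken -> place at 3.
Table: [_, 664, 36, 104, _, 528, _, _, _, _, _, 623, _, _, _, _, _]

5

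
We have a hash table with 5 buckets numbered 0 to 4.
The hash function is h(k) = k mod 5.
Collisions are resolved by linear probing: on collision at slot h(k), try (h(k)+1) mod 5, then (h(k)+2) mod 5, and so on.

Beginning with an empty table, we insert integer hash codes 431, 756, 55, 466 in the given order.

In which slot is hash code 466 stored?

431: h=1 → slot 1
756: h=1, probe 1,2 → slot 2
55: h=0 → slot 0
466: h=1, probe 1,2,3 → slot 3
Table: [55, 431, 756, 466, —]

3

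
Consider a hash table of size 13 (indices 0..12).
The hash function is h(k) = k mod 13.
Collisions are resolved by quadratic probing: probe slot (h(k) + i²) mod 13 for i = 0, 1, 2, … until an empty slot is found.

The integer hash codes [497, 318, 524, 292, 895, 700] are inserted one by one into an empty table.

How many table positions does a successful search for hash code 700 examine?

Insert 497: h=3, slot 3 empty -> index 3.
Insert 318: h=6, slot 6 empty -> index 6.
Insert 524: h=4, slot 4 empty -> index 4.
Insert 292: h=6, slot 6 occupied -> index 7.
Insert 895: h=11, slot 11 empty -> index 11.
Insert 700: h=11, slot 11 occupied -> index 12.
Table: [., ., ., 497, 524, ., 318, 292, ., ., ., 895, 700]
Lookup 700: h=11, probe 11,12 → found at 12.

2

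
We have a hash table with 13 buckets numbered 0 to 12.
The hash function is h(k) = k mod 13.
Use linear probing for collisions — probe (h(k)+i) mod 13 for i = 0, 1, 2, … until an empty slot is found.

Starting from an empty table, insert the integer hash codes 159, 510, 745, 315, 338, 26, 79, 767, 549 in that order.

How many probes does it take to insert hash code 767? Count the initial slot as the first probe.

159 hashes to 3; slot 3 is free -> place at 3.
510 hashes to 3; 3 taken -> place at 4.
745 hashes to 4; 4 taken -> place at 5.
315 hashes to 3; 3,4,5 taken -> place at 6.
338 hashes to 0; slot 0 is free -> place at 0.
26 hashes to 0; 0 taken -> place at 1.
79 hashes to 1; 1 taken -> place at 2.
767 hashes to 0; 0,1,2,3,4,5,6 taken -> place at 7.
549 hashes to 3; 3,4,5,6,7 taken -> place at 8.
Table: [338, 26, 79, 159, 510, 745, 315, 767, 549, —, —, —, —]

8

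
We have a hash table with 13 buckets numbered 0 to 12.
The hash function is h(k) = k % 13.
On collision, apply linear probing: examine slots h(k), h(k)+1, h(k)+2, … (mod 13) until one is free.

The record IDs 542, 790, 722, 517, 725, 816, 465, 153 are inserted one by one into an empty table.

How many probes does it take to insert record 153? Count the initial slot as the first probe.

542 hashes to 9; slot 9 is free => place at 9.
790 hashes to 10; slot 10 is free => place at 10.
722 hashes to 7; slot 7 is free => place at 7.
517 hashes to 10; 10 taken => place at 11.
725 hashes to 10; 10,11 taken => place at 12.
816 hashes to 10; 10,11,12 taken => place at 0.
465 hashes to 10; 10,11,12,0 taken => place at 1.
153 hashes to 10; 10,11,12,0,1 taken => place at 2.
Table: [816, 465, 153, ., ., ., ., 722, ., 542, 790, 517, 725]

6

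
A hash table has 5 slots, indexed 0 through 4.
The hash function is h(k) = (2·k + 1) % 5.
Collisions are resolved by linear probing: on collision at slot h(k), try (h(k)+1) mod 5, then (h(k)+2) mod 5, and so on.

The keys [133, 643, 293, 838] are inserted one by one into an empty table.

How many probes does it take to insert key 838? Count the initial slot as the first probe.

133: h=2 -> slot 2
643: h=2, probe 2,3 -> slot 3
293: h=2, probe 2,3,4 -> slot 4
838: h=2, probe 2,3,4,0 -> slot 0
Table: [838, ., 133, 643, 293]

4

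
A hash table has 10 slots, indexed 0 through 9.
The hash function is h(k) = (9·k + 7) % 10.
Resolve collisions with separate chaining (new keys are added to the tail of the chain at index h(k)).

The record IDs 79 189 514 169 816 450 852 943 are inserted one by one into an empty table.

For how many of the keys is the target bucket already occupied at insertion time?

2

Insert 79: h=8, bucket 8 empty → new chain.
Insert 189: h=8, bucket 8 nonempty → append to chain.
Insert 514: h=3, bucket 3 empty → new chain.
Insert 169: h=8, bucket 8 nonempty → append to chain.
Insert 816: h=1, bucket 1 empty → new chain.
Insert 450: h=7, bucket 7 empty → new chain.
Insert 852: h=5, bucket 5 empty → new chain.
Insert 943: h=4, bucket 4 empty → new chain.
Final buckets:
0: .
1: 816
2: .
3: 514
4: 943
5: 852
6: .
7: 450
8: 79 -> 189 -> 169
9: .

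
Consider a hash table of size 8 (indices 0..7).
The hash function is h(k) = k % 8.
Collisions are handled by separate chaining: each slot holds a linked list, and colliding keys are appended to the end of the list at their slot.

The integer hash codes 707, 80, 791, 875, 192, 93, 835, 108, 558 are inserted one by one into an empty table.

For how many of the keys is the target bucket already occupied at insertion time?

Insert 707: h=3, bucket 3 empty -> new chain.
Insert 80: h=0, bucket 0 empty -> new chain.
Insert 791: h=7, bucket 7 empty -> new chain.
Insert 875: h=3, bucket 3 nonempty -> append to chain.
Insert 192: h=0, bucket 0 nonempty -> append to chain.
Insert 93: h=5, bucket 5 empty -> new chain.
Insert 835: h=3, bucket 3 nonempty -> append to chain.
Insert 108: h=4, bucket 4 empty -> new chain.
Insert 558: h=6, bucket 6 empty -> new chain.
Final buckets:
0: 80 -> 192
1: .
2: .
3: 707 -> 875 -> 835
4: 108
5: 93
6: 558
7: 791

3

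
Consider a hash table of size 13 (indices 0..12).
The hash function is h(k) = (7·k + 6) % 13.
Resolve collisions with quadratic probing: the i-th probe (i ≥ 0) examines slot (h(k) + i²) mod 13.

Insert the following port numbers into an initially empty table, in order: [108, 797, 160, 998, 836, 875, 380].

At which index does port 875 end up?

Insert 108: h=8, slot 8 empty => index 8.
Insert 797: h=8, slot 8 occupied => index 9.
Insert 160: h=8, slots 8,9 occupied => index 12.
Insert 998: h=11, slot 11 empty => index 11.
Insert 836: h=8, slots 8,9,12 occupied => index 4.
Insert 875: h=8, slots 8,9,12,4,11 occupied => index 7.
Insert 380: h=1, slot 1 empty => index 1.
Table: [-, 380, -, -, 836, -, -, 875, 108, 797, -, 998, 160]

7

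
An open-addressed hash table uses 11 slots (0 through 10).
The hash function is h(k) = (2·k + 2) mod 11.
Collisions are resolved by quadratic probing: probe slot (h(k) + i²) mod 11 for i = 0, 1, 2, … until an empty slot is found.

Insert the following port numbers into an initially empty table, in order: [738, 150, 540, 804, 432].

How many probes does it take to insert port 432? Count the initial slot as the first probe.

2

738: h=4 -> slot 4
150: h=5 -> slot 5
540: h=4, probe 4,5,8 -> slot 8
804: h=4, probe 4,5,8,2 -> slot 2
432: h=8, probe 8,9 -> slot 9
Table: [∅, ∅, 804, ∅, 738, 150, ∅, ∅, 540, 432, ∅]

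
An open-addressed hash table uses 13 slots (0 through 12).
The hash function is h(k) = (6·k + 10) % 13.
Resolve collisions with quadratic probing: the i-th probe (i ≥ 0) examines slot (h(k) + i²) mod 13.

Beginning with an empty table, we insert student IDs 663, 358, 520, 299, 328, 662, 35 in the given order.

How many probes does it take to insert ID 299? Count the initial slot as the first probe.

Insert 663: h=10, slot 10 empty → index 10.
Insert 358: h=0, slot 0 empty → index 0.
Insert 520: h=10, slot 10 occupied → index 11.
Insert 299: h=10, slots 10,11 occupied → index 1.
Insert 328: h=2, slot 2 empty → index 2.
Insert 662: h=4, slot 4 empty → index 4.
Insert 35: h=12, slot 12 empty → index 12.
Table: [358, 299, 328, _, 662, _, _, _, _, _, 663, 520, 35]

3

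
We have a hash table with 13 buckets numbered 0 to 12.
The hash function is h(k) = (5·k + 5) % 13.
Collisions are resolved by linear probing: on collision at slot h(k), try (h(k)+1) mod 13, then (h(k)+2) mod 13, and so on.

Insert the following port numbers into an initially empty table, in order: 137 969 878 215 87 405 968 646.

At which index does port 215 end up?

4

Insert 137: h=1, slot 1 empty -> index 1.
Insert 969: h=1, slot 1 occupied -> index 2.
Insert 878: h=1, slots 1,2 occupied -> index 3.
Insert 215: h=1, slots 1,2,3 occupied -> index 4.
Insert 87: h=11, slot 11 empty -> index 11.
Insert 405: h=2, slots 2,3,4 occupied -> index 5.
Insert 968: h=9, slot 9 empty -> index 9.
Insert 646: h=11, slot 11 occupied -> index 12.
Table: [—, 137, 969, 878, 215, 405, —, —, —, 968, —, 87, 646]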